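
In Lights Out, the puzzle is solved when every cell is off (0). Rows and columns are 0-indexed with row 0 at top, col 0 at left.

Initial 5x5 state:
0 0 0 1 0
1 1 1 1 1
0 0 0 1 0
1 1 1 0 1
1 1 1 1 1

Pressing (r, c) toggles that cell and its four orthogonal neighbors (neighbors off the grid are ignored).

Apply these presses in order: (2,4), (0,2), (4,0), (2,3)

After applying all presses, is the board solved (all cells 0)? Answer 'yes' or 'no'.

Answer: no

Derivation:
After press 1 at (2,4):
0 0 0 1 0
1 1 1 1 0
0 0 0 0 1
1 1 1 0 0
1 1 1 1 1

After press 2 at (0,2):
0 1 1 0 0
1 1 0 1 0
0 0 0 0 1
1 1 1 0 0
1 1 1 1 1

After press 3 at (4,0):
0 1 1 0 0
1 1 0 1 0
0 0 0 0 1
0 1 1 0 0
0 0 1 1 1

After press 4 at (2,3):
0 1 1 0 0
1 1 0 0 0
0 0 1 1 0
0 1 1 1 0
0 0 1 1 1

Lights still on: 12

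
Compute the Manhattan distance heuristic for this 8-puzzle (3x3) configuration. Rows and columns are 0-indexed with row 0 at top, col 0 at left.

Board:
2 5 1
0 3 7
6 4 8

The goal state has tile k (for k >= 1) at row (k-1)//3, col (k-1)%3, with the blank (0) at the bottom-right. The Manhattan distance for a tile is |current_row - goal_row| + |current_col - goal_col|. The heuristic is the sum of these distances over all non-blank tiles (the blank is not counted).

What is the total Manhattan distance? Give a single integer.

Tile 2: at (0,0), goal (0,1), distance |0-0|+|0-1| = 1
Tile 5: at (0,1), goal (1,1), distance |0-1|+|1-1| = 1
Tile 1: at (0,2), goal (0,0), distance |0-0|+|2-0| = 2
Tile 3: at (1,1), goal (0,2), distance |1-0|+|1-2| = 2
Tile 7: at (1,2), goal (2,0), distance |1-2|+|2-0| = 3
Tile 6: at (2,0), goal (1,2), distance |2-1|+|0-2| = 3
Tile 4: at (2,1), goal (1,0), distance |2-1|+|1-0| = 2
Tile 8: at (2,2), goal (2,1), distance |2-2|+|2-1| = 1
Sum: 1 + 1 + 2 + 2 + 3 + 3 + 2 + 1 = 15

Answer: 15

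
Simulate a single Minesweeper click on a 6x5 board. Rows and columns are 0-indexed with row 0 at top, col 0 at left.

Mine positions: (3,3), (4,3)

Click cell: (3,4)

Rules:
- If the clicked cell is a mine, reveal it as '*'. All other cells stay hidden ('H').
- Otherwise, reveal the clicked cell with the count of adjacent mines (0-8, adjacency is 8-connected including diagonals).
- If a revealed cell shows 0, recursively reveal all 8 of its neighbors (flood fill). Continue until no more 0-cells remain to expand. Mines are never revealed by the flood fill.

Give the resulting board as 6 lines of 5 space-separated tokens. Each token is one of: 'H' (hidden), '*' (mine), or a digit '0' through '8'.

H H H H H
H H H H H
H H H H H
H H H H 2
H H H H H
H H H H H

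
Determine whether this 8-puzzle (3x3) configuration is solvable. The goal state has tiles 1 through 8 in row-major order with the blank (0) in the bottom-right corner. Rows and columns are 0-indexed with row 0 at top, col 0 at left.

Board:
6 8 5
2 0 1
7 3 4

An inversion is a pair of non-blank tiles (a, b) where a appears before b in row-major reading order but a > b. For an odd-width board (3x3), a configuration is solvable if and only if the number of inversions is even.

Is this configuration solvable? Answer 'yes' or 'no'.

Inversions (pairs i<j in row-major order where tile[i] > tile[j] > 0): 18
18 is even, so the puzzle is solvable.

Answer: yes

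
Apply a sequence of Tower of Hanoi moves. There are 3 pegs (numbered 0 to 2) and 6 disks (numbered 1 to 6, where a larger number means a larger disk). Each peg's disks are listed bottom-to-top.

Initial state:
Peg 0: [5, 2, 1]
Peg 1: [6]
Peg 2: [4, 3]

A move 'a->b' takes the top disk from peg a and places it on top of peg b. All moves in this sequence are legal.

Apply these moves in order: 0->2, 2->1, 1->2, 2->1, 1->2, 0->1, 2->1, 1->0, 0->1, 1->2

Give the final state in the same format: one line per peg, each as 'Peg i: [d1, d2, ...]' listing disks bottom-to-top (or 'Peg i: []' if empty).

Answer: Peg 0: [5]
Peg 1: [6, 2]
Peg 2: [4, 3, 1]

Derivation:
After move 1 (0->2):
Peg 0: [5, 2]
Peg 1: [6]
Peg 2: [4, 3, 1]

After move 2 (2->1):
Peg 0: [5, 2]
Peg 1: [6, 1]
Peg 2: [4, 3]

After move 3 (1->2):
Peg 0: [5, 2]
Peg 1: [6]
Peg 2: [4, 3, 1]

After move 4 (2->1):
Peg 0: [5, 2]
Peg 1: [6, 1]
Peg 2: [4, 3]

After move 5 (1->2):
Peg 0: [5, 2]
Peg 1: [6]
Peg 2: [4, 3, 1]

After move 6 (0->1):
Peg 0: [5]
Peg 1: [6, 2]
Peg 2: [4, 3, 1]

After move 7 (2->1):
Peg 0: [5]
Peg 1: [6, 2, 1]
Peg 2: [4, 3]

After move 8 (1->0):
Peg 0: [5, 1]
Peg 1: [6, 2]
Peg 2: [4, 3]

After move 9 (0->1):
Peg 0: [5]
Peg 1: [6, 2, 1]
Peg 2: [4, 3]

After move 10 (1->2):
Peg 0: [5]
Peg 1: [6, 2]
Peg 2: [4, 3, 1]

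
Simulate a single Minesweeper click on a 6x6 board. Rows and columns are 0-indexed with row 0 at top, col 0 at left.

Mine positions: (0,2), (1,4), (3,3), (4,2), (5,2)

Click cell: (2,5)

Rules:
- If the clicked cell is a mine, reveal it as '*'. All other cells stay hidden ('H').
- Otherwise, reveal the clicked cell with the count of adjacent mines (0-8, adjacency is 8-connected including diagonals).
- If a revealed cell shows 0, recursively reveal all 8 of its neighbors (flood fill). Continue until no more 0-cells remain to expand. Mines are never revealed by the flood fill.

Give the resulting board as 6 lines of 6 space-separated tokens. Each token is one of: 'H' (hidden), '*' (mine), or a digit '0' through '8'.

H H H H H H
H H H H H H
H H H H H 1
H H H H H H
H H H H H H
H H H H H H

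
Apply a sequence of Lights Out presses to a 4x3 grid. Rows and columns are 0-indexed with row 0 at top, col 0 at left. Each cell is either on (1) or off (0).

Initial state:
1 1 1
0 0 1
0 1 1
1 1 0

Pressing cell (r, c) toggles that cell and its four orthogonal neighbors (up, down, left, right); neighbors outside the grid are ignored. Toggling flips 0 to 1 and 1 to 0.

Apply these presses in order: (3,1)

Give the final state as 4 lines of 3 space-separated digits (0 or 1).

Answer: 1 1 1
0 0 1
0 0 1
0 0 1

Derivation:
After press 1 at (3,1):
1 1 1
0 0 1
0 0 1
0 0 1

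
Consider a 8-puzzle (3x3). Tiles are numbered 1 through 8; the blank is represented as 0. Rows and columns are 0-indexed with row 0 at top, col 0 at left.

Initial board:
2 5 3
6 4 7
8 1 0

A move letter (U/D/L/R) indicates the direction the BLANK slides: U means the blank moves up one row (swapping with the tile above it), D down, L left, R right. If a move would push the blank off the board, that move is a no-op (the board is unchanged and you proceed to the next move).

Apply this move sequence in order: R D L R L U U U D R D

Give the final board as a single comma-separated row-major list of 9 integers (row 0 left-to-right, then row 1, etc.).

Answer: 2, 5, 3, 6, 7, 1, 8, 4, 0

Derivation:
After move 1 (R):
2 5 3
6 4 7
8 1 0

After move 2 (D):
2 5 3
6 4 7
8 1 0

After move 3 (L):
2 5 3
6 4 7
8 0 1

After move 4 (R):
2 5 3
6 4 7
8 1 0

After move 5 (L):
2 5 3
6 4 7
8 0 1

After move 6 (U):
2 5 3
6 0 7
8 4 1

After move 7 (U):
2 0 3
6 5 7
8 4 1

After move 8 (U):
2 0 3
6 5 7
8 4 1

After move 9 (D):
2 5 3
6 0 7
8 4 1

After move 10 (R):
2 5 3
6 7 0
8 4 1

After move 11 (D):
2 5 3
6 7 1
8 4 0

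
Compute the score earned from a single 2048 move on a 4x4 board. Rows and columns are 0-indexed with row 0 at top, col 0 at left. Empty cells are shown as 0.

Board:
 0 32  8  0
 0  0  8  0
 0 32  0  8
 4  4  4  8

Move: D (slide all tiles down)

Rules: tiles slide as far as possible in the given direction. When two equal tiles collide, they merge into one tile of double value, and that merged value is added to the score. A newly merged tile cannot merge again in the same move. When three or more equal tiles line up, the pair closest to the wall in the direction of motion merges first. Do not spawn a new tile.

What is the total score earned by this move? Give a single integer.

Answer: 96

Derivation:
Slide down:
col 0: [0, 0, 0, 4] -> [0, 0, 0, 4]  score +0 (running 0)
col 1: [32, 0, 32, 4] -> [0, 0, 64, 4]  score +64 (running 64)
col 2: [8, 8, 0, 4] -> [0, 0, 16, 4]  score +16 (running 80)
col 3: [0, 0, 8, 8] -> [0, 0, 0, 16]  score +16 (running 96)
Board after move:
 0  0  0  0
 0  0  0  0
 0 64 16  0
 4  4  4 16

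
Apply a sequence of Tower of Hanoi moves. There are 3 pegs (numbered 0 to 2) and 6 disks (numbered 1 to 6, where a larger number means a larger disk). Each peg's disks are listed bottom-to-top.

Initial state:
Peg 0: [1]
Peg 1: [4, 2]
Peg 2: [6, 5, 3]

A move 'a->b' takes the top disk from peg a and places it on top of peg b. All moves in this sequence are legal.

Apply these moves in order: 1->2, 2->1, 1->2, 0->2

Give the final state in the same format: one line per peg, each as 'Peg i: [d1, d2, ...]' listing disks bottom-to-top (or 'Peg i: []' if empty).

Answer: Peg 0: []
Peg 1: [4]
Peg 2: [6, 5, 3, 2, 1]

Derivation:
After move 1 (1->2):
Peg 0: [1]
Peg 1: [4]
Peg 2: [6, 5, 3, 2]

After move 2 (2->1):
Peg 0: [1]
Peg 1: [4, 2]
Peg 2: [6, 5, 3]

After move 3 (1->2):
Peg 0: [1]
Peg 1: [4]
Peg 2: [6, 5, 3, 2]

After move 4 (0->2):
Peg 0: []
Peg 1: [4]
Peg 2: [6, 5, 3, 2, 1]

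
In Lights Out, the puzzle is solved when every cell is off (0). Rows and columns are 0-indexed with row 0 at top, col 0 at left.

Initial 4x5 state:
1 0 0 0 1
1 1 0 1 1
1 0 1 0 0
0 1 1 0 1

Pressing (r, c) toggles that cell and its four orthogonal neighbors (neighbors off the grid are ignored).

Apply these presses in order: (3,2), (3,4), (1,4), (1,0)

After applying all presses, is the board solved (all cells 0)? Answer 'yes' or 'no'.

After press 1 at (3,2):
1 0 0 0 1
1 1 0 1 1
1 0 0 0 0
0 0 0 1 1

After press 2 at (3,4):
1 0 0 0 1
1 1 0 1 1
1 0 0 0 1
0 0 0 0 0

After press 3 at (1,4):
1 0 0 0 0
1 1 0 0 0
1 0 0 0 0
0 0 0 0 0

After press 4 at (1,0):
0 0 0 0 0
0 0 0 0 0
0 0 0 0 0
0 0 0 0 0

Lights still on: 0

Answer: yes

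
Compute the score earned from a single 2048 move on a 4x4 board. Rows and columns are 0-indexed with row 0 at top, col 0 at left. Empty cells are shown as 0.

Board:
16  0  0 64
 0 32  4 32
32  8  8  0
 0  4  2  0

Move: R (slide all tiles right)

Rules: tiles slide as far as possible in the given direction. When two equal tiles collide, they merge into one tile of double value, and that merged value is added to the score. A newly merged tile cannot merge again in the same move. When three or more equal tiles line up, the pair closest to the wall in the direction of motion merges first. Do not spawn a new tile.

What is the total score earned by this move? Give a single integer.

Answer: 16

Derivation:
Slide right:
row 0: [16, 0, 0, 64] -> [0, 0, 16, 64]  score +0 (running 0)
row 1: [0, 32, 4, 32] -> [0, 32, 4, 32]  score +0 (running 0)
row 2: [32, 8, 8, 0] -> [0, 0, 32, 16]  score +16 (running 16)
row 3: [0, 4, 2, 0] -> [0, 0, 4, 2]  score +0 (running 16)
Board after move:
 0  0 16 64
 0 32  4 32
 0  0 32 16
 0  0  4  2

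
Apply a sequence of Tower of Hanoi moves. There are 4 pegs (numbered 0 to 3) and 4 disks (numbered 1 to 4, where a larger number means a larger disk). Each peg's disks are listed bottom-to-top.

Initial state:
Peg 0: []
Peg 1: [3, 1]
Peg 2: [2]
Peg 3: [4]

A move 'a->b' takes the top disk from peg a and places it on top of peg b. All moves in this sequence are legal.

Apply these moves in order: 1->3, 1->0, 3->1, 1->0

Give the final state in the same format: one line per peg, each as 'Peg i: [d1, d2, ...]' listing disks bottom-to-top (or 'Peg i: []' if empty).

After move 1 (1->3):
Peg 0: []
Peg 1: [3]
Peg 2: [2]
Peg 3: [4, 1]

After move 2 (1->0):
Peg 0: [3]
Peg 1: []
Peg 2: [2]
Peg 3: [4, 1]

After move 3 (3->1):
Peg 0: [3]
Peg 1: [1]
Peg 2: [2]
Peg 3: [4]

After move 4 (1->0):
Peg 0: [3, 1]
Peg 1: []
Peg 2: [2]
Peg 3: [4]

Answer: Peg 0: [3, 1]
Peg 1: []
Peg 2: [2]
Peg 3: [4]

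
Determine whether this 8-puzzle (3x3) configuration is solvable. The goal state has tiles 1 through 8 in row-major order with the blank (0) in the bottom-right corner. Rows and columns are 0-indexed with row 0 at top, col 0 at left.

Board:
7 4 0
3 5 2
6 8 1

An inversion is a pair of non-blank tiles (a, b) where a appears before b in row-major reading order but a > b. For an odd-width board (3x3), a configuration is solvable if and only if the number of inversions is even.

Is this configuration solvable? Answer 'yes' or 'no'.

Inversions (pairs i<j in row-major order where tile[i] > tile[j] > 0): 16
16 is even, so the puzzle is solvable.

Answer: yes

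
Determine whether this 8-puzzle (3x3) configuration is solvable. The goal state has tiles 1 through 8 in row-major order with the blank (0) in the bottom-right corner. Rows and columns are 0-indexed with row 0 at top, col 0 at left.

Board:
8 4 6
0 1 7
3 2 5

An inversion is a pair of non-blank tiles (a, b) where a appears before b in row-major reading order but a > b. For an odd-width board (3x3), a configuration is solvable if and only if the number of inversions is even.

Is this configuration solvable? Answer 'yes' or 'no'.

Inversions (pairs i<j in row-major order where tile[i] > tile[j] > 0): 18
18 is even, so the puzzle is solvable.

Answer: yes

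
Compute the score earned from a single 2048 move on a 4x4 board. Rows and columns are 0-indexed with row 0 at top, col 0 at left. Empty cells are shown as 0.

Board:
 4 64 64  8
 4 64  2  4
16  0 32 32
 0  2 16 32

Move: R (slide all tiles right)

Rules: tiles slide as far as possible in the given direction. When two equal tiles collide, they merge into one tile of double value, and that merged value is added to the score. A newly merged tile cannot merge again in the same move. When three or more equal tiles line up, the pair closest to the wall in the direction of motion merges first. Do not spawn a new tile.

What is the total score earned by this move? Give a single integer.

Answer: 192

Derivation:
Slide right:
row 0: [4, 64, 64, 8] -> [0, 4, 128, 8]  score +128 (running 128)
row 1: [4, 64, 2, 4] -> [4, 64, 2, 4]  score +0 (running 128)
row 2: [16, 0, 32, 32] -> [0, 0, 16, 64]  score +64 (running 192)
row 3: [0, 2, 16, 32] -> [0, 2, 16, 32]  score +0 (running 192)
Board after move:
  0   4 128   8
  4  64   2   4
  0   0  16  64
  0   2  16  32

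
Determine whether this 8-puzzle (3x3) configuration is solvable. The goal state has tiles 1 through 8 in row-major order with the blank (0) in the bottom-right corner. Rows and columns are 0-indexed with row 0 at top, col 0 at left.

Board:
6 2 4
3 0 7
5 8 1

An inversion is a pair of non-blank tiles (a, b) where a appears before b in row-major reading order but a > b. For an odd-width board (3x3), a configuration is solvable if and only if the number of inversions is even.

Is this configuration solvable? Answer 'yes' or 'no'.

Inversions (pairs i<j in row-major order where tile[i] > tile[j] > 0): 13
13 is odd, so the puzzle is not solvable.

Answer: no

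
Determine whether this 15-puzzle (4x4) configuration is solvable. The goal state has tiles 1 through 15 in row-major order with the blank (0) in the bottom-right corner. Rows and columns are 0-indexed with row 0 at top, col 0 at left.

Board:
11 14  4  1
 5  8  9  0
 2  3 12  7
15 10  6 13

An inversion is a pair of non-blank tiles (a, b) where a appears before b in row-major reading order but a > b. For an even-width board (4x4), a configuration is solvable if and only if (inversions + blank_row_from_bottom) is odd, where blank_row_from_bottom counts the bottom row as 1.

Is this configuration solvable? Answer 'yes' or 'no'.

Answer: no

Derivation:
Inversions: 43
Blank is in row 1 (0-indexed from top), which is row 3 counting from the bottom (bottom = 1).
43 + 3 = 46, which is even, so the puzzle is not solvable.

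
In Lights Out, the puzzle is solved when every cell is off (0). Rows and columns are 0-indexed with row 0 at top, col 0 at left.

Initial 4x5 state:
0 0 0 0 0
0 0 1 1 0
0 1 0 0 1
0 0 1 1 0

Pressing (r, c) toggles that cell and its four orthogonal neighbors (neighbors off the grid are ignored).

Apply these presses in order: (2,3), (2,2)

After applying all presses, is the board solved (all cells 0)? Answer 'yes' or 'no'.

Answer: yes

Derivation:
After press 1 at (2,3):
0 0 0 0 0
0 0 1 0 0
0 1 1 1 0
0 0 1 0 0

After press 2 at (2,2):
0 0 0 0 0
0 0 0 0 0
0 0 0 0 0
0 0 0 0 0

Lights still on: 0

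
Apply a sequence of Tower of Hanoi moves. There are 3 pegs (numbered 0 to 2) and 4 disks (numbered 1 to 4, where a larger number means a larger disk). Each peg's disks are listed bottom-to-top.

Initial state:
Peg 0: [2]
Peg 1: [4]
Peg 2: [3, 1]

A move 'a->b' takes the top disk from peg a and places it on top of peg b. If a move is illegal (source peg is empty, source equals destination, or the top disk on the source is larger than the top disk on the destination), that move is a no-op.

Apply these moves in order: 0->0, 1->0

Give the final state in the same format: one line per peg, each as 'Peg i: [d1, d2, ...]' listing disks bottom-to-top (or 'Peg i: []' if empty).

After move 1 (0->0):
Peg 0: [2]
Peg 1: [4]
Peg 2: [3, 1]

After move 2 (1->0):
Peg 0: [2]
Peg 1: [4]
Peg 2: [3, 1]

Answer: Peg 0: [2]
Peg 1: [4]
Peg 2: [3, 1]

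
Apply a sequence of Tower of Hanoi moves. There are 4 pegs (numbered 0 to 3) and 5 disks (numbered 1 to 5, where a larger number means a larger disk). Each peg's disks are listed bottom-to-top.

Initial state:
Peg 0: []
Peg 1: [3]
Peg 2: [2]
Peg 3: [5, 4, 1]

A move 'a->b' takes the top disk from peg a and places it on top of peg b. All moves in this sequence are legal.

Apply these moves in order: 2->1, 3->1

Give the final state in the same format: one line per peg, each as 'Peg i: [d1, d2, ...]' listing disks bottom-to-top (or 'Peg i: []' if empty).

Answer: Peg 0: []
Peg 1: [3, 2, 1]
Peg 2: []
Peg 3: [5, 4]

Derivation:
After move 1 (2->1):
Peg 0: []
Peg 1: [3, 2]
Peg 2: []
Peg 3: [5, 4, 1]

After move 2 (3->1):
Peg 0: []
Peg 1: [3, 2, 1]
Peg 2: []
Peg 3: [5, 4]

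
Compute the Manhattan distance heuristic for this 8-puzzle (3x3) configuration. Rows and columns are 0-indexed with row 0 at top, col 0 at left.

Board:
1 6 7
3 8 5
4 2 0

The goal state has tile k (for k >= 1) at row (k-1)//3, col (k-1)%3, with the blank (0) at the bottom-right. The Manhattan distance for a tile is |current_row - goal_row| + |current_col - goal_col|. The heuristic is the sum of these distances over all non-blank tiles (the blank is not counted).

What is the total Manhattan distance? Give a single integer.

Answer: 14

Derivation:
Tile 1: (0,0)->(0,0) = 0
Tile 6: (0,1)->(1,2) = 2
Tile 7: (0,2)->(2,0) = 4
Tile 3: (1,0)->(0,2) = 3
Tile 8: (1,1)->(2,1) = 1
Tile 5: (1,2)->(1,1) = 1
Tile 4: (2,0)->(1,0) = 1
Tile 2: (2,1)->(0,1) = 2
Sum: 0 + 2 + 4 + 3 + 1 + 1 + 1 + 2 = 14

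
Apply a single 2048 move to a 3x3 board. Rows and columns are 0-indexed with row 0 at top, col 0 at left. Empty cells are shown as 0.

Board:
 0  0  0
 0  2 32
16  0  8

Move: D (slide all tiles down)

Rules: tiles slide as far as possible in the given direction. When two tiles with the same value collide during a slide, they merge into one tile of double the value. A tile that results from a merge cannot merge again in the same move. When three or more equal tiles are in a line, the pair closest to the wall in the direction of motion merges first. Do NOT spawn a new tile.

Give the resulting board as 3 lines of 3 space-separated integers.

Slide down:
col 0: [0, 0, 16] -> [0, 0, 16]
col 1: [0, 2, 0] -> [0, 0, 2]
col 2: [0, 32, 8] -> [0, 32, 8]

Answer:  0  0  0
 0  0 32
16  2  8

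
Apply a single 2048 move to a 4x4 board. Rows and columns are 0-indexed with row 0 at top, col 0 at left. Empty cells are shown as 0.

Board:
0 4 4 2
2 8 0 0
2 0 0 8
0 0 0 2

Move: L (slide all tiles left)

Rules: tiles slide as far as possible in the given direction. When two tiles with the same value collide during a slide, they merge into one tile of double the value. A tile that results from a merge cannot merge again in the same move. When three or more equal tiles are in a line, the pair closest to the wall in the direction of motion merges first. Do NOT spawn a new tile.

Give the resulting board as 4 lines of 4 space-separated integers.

Answer: 8 2 0 0
2 8 0 0
2 8 0 0
2 0 0 0

Derivation:
Slide left:
row 0: [0, 4, 4, 2] -> [8, 2, 0, 0]
row 1: [2, 8, 0, 0] -> [2, 8, 0, 0]
row 2: [2, 0, 0, 8] -> [2, 8, 0, 0]
row 3: [0, 0, 0, 2] -> [2, 0, 0, 0]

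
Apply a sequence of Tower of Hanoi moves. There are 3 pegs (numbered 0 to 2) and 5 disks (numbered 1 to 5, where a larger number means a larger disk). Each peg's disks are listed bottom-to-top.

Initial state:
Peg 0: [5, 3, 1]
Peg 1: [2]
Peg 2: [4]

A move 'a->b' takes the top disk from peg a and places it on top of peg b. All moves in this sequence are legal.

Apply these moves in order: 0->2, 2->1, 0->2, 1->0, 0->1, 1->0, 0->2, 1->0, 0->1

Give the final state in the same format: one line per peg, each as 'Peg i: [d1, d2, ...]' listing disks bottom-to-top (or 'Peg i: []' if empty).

After move 1 (0->2):
Peg 0: [5, 3]
Peg 1: [2]
Peg 2: [4, 1]

After move 2 (2->1):
Peg 0: [5, 3]
Peg 1: [2, 1]
Peg 2: [4]

After move 3 (0->2):
Peg 0: [5]
Peg 1: [2, 1]
Peg 2: [4, 3]

After move 4 (1->0):
Peg 0: [5, 1]
Peg 1: [2]
Peg 2: [4, 3]

After move 5 (0->1):
Peg 0: [5]
Peg 1: [2, 1]
Peg 2: [4, 3]

After move 6 (1->0):
Peg 0: [5, 1]
Peg 1: [2]
Peg 2: [4, 3]

After move 7 (0->2):
Peg 0: [5]
Peg 1: [2]
Peg 2: [4, 3, 1]

After move 8 (1->0):
Peg 0: [5, 2]
Peg 1: []
Peg 2: [4, 3, 1]

After move 9 (0->1):
Peg 0: [5]
Peg 1: [2]
Peg 2: [4, 3, 1]

Answer: Peg 0: [5]
Peg 1: [2]
Peg 2: [4, 3, 1]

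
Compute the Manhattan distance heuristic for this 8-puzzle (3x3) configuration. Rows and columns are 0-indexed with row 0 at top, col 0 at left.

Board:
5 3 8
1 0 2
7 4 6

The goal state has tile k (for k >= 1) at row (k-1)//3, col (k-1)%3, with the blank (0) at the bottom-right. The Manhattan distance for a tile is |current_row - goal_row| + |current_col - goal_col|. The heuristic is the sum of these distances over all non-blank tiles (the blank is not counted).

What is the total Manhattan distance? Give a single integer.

Answer: 12

Derivation:
Tile 5: (0,0)->(1,1) = 2
Tile 3: (0,1)->(0,2) = 1
Tile 8: (0,2)->(2,1) = 3
Tile 1: (1,0)->(0,0) = 1
Tile 2: (1,2)->(0,1) = 2
Tile 7: (2,0)->(2,0) = 0
Tile 4: (2,1)->(1,0) = 2
Tile 6: (2,2)->(1,2) = 1
Sum: 2 + 1 + 3 + 1 + 2 + 0 + 2 + 1 = 12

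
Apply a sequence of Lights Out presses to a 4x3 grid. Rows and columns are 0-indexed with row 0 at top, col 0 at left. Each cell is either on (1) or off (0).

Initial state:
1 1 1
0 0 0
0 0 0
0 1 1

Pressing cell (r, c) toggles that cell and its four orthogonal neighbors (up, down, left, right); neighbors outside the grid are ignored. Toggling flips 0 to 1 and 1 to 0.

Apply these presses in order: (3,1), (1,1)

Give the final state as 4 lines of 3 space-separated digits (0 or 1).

After press 1 at (3,1):
1 1 1
0 0 0
0 1 0
1 0 0

After press 2 at (1,1):
1 0 1
1 1 1
0 0 0
1 0 0

Answer: 1 0 1
1 1 1
0 0 0
1 0 0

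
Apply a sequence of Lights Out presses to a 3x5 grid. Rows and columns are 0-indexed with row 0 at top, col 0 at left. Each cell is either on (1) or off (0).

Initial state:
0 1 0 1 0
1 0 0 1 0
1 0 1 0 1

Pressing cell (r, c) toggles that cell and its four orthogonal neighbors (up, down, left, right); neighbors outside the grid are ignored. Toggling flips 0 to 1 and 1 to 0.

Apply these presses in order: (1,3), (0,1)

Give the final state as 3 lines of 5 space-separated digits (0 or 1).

After press 1 at (1,3):
0 1 0 0 0
1 0 1 0 1
1 0 1 1 1

After press 2 at (0,1):
1 0 1 0 0
1 1 1 0 1
1 0 1 1 1

Answer: 1 0 1 0 0
1 1 1 0 1
1 0 1 1 1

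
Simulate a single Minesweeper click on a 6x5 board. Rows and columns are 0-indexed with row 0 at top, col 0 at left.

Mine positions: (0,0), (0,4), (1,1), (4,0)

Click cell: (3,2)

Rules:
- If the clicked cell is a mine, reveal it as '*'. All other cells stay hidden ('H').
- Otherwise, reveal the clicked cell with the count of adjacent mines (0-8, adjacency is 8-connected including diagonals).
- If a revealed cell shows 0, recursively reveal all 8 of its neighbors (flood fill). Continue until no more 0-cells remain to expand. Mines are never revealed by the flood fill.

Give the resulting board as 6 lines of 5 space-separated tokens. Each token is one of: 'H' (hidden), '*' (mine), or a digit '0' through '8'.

H H H H H
H H 1 1 1
H 1 1 0 0
H 1 0 0 0
H 1 0 0 0
H 1 0 0 0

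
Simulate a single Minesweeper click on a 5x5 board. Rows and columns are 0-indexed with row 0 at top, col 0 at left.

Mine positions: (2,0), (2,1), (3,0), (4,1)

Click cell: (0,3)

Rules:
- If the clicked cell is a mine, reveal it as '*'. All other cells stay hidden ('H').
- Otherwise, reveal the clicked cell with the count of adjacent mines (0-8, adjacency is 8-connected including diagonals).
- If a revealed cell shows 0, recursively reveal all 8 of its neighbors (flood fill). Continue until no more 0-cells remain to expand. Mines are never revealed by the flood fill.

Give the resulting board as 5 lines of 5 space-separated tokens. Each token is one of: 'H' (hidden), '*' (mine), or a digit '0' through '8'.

0 0 0 0 0
2 2 1 0 0
H H 1 0 0
H H 2 0 0
H H 1 0 0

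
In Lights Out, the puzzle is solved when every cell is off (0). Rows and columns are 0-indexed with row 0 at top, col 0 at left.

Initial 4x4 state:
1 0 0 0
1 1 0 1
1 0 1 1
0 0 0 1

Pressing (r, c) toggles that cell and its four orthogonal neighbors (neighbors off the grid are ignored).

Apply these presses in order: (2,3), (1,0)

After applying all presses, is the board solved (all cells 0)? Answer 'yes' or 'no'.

After press 1 at (2,3):
1 0 0 0
1 1 0 0
1 0 0 0
0 0 0 0

After press 2 at (1,0):
0 0 0 0
0 0 0 0
0 0 0 0
0 0 0 0

Lights still on: 0

Answer: yes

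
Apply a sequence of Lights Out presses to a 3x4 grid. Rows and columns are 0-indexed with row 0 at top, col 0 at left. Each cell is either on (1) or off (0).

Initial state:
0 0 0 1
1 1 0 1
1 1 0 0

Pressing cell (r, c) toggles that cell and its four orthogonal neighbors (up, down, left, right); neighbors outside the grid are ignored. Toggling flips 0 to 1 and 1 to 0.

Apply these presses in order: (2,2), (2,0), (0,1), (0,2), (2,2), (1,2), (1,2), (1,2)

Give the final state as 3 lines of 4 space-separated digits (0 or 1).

After press 1 at (2,2):
0 0 0 1
1 1 1 1
1 0 1 1

After press 2 at (2,0):
0 0 0 1
0 1 1 1
0 1 1 1

After press 3 at (0,1):
1 1 1 1
0 0 1 1
0 1 1 1

After press 4 at (0,2):
1 0 0 0
0 0 0 1
0 1 1 1

After press 5 at (2,2):
1 0 0 0
0 0 1 1
0 0 0 0

After press 6 at (1,2):
1 0 1 0
0 1 0 0
0 0 1 0

After press 7 at (1,2):
1 0 0 0
0 0 1 1
0 0 0 0

After press 8 at (1,2):
1 0 1 0
0 1 0 0
0 0 1 0

Answer: 1 0 1 0
0 1 0 0
0 0 1 0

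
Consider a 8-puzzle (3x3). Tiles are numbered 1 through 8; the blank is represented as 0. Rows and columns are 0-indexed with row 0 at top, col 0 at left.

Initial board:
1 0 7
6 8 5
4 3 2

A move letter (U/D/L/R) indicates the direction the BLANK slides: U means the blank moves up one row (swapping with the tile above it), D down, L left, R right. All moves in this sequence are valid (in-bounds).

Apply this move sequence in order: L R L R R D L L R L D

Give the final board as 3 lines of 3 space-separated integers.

Answer: 1 7 5
4 6 8
0 3 2

Derivation:
After move 1 (L):
0 1 7
6 8 5
4 3 2

After move 2 (R):
1 0 7
6 8 5
4 3 2

After move 3 (L):
0 1 7
6 8 5
4 3 2

After move 4 (R):
1 0 7
6 8 5
4 3 2

After move 5 (R):
1 7 0
6 8 5
4 3 2

After move 6 (D):
1 7 5
6 8 0
4 3 2

After move 7 (L):
1 7 5
6 0 8
4 3 2

After move 8 (L):
1 7 5
0 6 8
4 3 2

After move 9 (R):
1 7 5
6 0 8
4 3 2

After move 10 (L):
1 7 5
0 6 8
4 3 2

After move 11 (D):
1 7 5
4 6 8
0 3 2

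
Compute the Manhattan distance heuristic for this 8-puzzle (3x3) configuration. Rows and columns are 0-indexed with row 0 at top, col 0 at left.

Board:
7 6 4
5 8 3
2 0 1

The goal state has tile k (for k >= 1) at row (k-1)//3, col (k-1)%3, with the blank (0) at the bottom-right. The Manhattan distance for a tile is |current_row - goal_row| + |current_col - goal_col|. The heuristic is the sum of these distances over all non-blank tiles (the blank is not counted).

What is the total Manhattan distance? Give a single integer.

Answer: 17

Derivation:
Tile 7: (0,0)->(2,0) = 2
Tile 6: (0,1)->(1,2) = 2
Tile 4: (0,2)->(1,0) = 3
Tile 5: (1,0)->(1,1) = 1
Tile 8: (1,1)->(2,1) = 1
Tile 3: (1,2)->(0,2) = 1
Tile 2: (2,0)->(0,1) = 3
Tile 1: (2,2)->(0,0) = 4
Sum: 2 + 2 + 3 + 1 + 1 + 1 + 3 + 4 = 17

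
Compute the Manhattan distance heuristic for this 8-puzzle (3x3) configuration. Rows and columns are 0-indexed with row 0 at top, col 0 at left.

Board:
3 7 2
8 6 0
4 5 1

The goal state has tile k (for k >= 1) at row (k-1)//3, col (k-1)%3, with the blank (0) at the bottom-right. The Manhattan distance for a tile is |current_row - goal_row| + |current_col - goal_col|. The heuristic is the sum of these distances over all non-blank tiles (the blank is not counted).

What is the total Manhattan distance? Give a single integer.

Answer: 15

Derivation:
Tile 3: (0,0)->(0,2) = 2
Tile 7: (0,1)->(2,0) = 3
Tile 2: (0,2)->(0,1) = 1
Tile 8: (1,0)->(2,1) = 2
Tile 6: (1,1)->(1,2) = 1
Tile 4: (2,0)->(1,0) = 1
Tile 5: (2,1)->(1,1) = 1
Tile 1: (2,2)->(0,0) = 4
Sum: 2 + 3 + 1 + 2 + 1 + 1 + 1 + 4 = 15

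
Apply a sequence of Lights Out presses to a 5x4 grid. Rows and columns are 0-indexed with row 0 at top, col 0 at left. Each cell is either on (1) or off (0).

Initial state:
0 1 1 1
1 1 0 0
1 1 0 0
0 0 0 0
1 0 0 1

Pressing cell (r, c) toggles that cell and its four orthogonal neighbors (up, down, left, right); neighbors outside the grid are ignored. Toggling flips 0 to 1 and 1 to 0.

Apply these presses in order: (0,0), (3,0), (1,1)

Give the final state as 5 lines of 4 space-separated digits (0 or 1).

After press 1 at (0,0):
1 0 1 1
0 1 0 0
1 1 0 0
0 0 0 0
1 0 0 1

After press 2 at (3,0):
1 0 1 1
0 1 0 0
0 1 0 0
1 1 0 0
0 0 0 1

After press 3 at (1,1):
1 1 1 1
1 0 1 0
0 0 0 0
1 1 0 0
0 0 0 1

Answer: 1 1 1 1
1 0 1 0
0 0 0 0
1 1 0 0
0 0 0 1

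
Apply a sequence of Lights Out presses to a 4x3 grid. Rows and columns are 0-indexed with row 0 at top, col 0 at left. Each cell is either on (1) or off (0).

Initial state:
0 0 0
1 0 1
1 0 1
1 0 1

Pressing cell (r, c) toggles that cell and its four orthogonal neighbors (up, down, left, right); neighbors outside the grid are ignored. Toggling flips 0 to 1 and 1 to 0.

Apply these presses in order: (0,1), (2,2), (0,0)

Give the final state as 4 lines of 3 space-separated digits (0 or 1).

Answer: 0 0 1
0 1 0
1 1 0
1 0 0

Derivation:
After press 1 at (0,1):
1 1 1
1 1 1
1 0 1
1 0 1

After press 2 at (2,2):
1 1 1
1 1 0
1 1 0
1 0 0

After press 3 at (0,0):
0 0 1
0 1 0
1 1 0
1 0 0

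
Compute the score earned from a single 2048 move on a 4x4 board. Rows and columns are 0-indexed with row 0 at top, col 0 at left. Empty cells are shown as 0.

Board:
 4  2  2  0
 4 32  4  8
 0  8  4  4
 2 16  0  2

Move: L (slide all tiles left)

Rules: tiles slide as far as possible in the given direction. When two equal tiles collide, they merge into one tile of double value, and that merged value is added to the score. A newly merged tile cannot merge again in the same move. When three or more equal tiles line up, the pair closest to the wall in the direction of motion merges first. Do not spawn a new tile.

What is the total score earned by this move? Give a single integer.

Slide left:
row 0: [4, 2, 2, 0] -> [4, 4, 0, 0]  score +4 (running 4)
row 1: [4, 32, 4, 8] -> [4, 32, 4, 8]  score +0 (running 4)
row 2: [0, 8, 4, 4] -> [8, 8, 0, 0]  score +8 (running 12)
row 3: [2, 16, 0, 2] -> [2, 16, 2, 0]  score +0 (running 12)
Board after move:
 4  4  0  0
 4 32  4  8
 8  8  0  0
 2 16  2  0

Answer: 12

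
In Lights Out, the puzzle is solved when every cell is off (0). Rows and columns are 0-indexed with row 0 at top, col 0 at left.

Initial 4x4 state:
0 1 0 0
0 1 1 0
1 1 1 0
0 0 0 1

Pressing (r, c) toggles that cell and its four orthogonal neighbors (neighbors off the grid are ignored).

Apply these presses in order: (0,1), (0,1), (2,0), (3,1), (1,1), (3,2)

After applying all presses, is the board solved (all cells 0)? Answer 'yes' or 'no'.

Answer: yes

Derivation:
After press 1 at (0,1):
1 0 1 0
0 0 1 0
1 1 1 0
0 0 0 1

After press 2 at (0,1):
0 1 0 0
0 1 1 0
1 1 1 0
0 0 0 1

After press 3 at (2,0):
0 1 0 0
1 1 1 0
0 0 1 0
1 0 0 1

After press 4 at (3,1):
0 1 0 0
1 1 1 0
0 1 1 0
0 1 1 1

After press 5 at (1,1):
0 0 0 0
0 0 0 0
0 0 1 0
0 1 1 1

After press 6 at (3,2):
0 0 0 0
0 0 0 0
0 0 0 0
0 0 0 0

Lights still on: 0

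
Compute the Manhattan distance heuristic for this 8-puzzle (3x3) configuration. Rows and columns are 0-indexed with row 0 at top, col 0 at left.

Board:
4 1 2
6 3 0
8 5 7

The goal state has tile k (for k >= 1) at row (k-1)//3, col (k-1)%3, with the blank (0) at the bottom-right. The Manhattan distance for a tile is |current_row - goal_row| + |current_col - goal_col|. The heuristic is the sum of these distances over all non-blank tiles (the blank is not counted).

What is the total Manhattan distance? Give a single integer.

Answer: 11

Derivation:
Tile 4: (0,0)->(1,0) = 1
Tile 1: (0,1)->(0,0) = 1
Tile 2: (0,2)->(0,1) = 1
Tile 6: (1,0)->(1,2) = 2
Tile 3: (1,1)->(0,2) = 2
Tile 8: (2,0)->(2,1) = 1
Tile 5: (2,1)->(1,1) = 1
Tile 7: (2,2)->(2,0) = 2
Sum: 1 + 1 + 1 + 2 + 2 + 1 + 1 + 2 = 11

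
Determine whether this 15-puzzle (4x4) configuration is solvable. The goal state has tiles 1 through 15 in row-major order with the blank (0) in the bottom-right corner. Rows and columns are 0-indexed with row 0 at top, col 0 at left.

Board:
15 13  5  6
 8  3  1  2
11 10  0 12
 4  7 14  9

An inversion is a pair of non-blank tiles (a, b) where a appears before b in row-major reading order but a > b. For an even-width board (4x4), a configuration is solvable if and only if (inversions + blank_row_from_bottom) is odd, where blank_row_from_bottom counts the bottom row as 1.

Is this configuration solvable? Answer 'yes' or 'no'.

Inversions: 52
Blank is in row 2 (0-indexed from top), which is row 2 counting from the bottom (bottom = 1).
52 + 2 = 54, which is even, so the puzzle is not solvable.

Answer: no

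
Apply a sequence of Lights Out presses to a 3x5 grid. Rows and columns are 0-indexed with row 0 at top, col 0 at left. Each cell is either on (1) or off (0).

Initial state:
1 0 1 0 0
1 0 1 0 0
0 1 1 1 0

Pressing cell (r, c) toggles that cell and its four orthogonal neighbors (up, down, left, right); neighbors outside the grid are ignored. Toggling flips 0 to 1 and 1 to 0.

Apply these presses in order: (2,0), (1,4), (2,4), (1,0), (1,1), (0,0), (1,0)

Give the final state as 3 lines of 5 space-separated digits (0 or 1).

Answer: 0 0 1 0 1
0 1 0 1 0
1 1 1 0 0

Derivation:
After press 1 at (2,0):
1 0 1 0 0
0 0 1 0 0
1 0 1 1 0

After press 2 at (1,4):
1 0 1 0 1
0 0 1 1 1
1 0 1 1 1

After press 3 at (2,4):
1 0 1 0 1
0 0 1 1 0
1 0 1 0 0

After press 4 at (1,0):
0 0 1 0 1
1 1 1 1 0
0 0 1 0 0

After press 5 at (1,1):
0 1 1 0 1
0 0 0 1 0
0 1 1 0 0

After press 6 at (0,0):
1 0 1 0 1
1 0 0 1 0
0 1 1 0 0

After press 7 at (1,0):
0 0 1 0 1
0 1 0 1 0
1 1 1 0 0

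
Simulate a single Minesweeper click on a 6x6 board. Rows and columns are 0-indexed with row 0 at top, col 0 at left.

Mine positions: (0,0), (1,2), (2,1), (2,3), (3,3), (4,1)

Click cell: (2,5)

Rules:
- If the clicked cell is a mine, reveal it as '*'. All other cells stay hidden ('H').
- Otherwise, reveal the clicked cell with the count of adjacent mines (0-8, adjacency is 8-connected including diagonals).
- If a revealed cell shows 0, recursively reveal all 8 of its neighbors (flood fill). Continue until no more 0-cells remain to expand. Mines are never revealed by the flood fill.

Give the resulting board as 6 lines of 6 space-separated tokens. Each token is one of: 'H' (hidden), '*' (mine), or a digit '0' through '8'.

H H H 1 0 0
H H H 2 1 0
H H H H 2 0
H H H H 2 0
H H 2 1 1 0
H H 1 0 0 0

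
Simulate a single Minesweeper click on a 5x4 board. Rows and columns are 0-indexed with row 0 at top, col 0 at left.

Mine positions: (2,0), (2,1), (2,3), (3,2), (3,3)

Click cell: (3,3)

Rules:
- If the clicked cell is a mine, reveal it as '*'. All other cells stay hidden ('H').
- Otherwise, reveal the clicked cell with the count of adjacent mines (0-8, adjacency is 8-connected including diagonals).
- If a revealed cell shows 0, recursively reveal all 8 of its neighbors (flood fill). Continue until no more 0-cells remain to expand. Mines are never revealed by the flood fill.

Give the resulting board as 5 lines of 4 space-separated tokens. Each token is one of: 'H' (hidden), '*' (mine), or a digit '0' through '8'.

H H H H
H H H H
H H H H
H H H *
H H H H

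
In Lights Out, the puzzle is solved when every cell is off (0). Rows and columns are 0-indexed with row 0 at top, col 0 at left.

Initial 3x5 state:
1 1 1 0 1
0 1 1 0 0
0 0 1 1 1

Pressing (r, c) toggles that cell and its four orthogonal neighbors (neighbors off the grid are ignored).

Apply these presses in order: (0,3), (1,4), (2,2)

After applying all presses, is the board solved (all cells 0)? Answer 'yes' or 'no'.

Answer: no

Derivation:
After press 1 at (0,3):
1 1 0 1 0
0 1 1 1 0
0 0 1 1 1

After press 2 at (1,4):
1 1 0 1 1
0 1 1 0 1
0 0 1 1 0

After press 3 at (2,2):
1 1 0 1 1
0 1 0 0 1
0 1 0 0 0

Lights still on: 7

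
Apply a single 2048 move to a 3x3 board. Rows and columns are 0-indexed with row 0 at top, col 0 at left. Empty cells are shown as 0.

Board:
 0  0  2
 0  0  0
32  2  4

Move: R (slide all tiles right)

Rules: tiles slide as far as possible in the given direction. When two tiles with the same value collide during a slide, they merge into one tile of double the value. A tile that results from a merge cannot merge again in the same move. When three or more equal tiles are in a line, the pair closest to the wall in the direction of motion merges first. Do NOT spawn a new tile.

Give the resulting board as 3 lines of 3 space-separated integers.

Answer:  0  0  2
 0  0  0
32  2  4

Derivation:
Slide right:
row 0: [0, 0, 2] -> [0, 0, 2]
row 1: [0, 0, 0] -> [0, 0, 0]
row 2: [32, 2, 4] -> [32, 2, 4]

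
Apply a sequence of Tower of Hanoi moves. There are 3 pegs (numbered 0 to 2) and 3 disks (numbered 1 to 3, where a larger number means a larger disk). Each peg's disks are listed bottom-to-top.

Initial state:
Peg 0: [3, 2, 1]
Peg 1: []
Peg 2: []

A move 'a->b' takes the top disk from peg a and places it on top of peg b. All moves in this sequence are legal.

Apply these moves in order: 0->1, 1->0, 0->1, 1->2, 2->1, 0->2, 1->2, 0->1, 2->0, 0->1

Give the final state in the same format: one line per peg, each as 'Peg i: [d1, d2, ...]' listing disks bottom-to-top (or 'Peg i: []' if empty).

Answer: Peg 0: []
Peg 1: [3, 1]
Peg 2: [2]

Derivation:
After move 1 (0->1):
Peg 0: [3, 2]
Peg 1: [1]
Peg 2: []

After move 2 (1->0):
Peg 0: [3, 2, 1]
Peg 1: []
Peg 2: []

After move 3 (0->1):
Peg 0: [3, 2]
Peg 1: [1]
Peg 2: []

After move 4 (1->2):
Peg 0: [3, 2]
Peg 1: []
Peg 2: [1]

After move 5 (2->1):
Peg 0: [3, 2]
Peg 1: [1]
Peg 2: []

After move 6 (0->2):
Peg 0: [3]
Peg 1: [1]
Peg 2: [2]

After move 7 (1->2):
Peg 0: [3]
Peg 1: []
Peg 2: [2, 1]

After move 8 (0->1):
Peg 0: []
Peg 1: [3]
Peg 2: [2, 1]

After move 9 (2->0):
Peg 0: [1]
Peg 1: [3]
Peg 2: [2]

After move 10 (0->1):
Peg 0: []
Peg 1: [3, 1]
Peg 2: [2]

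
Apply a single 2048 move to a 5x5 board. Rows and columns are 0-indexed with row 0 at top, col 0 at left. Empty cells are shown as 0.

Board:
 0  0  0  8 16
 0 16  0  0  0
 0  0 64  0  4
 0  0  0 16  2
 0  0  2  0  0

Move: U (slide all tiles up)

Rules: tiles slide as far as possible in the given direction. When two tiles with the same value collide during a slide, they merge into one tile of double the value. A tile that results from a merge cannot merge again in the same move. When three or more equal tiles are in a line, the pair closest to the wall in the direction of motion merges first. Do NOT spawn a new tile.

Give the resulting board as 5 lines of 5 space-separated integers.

Answer:  0 16 64  8 16
 0  0  2 16  4
 0  0  0  0  2
 0  0  0  0  0
 0  0  0  0  0

Derivation:
Slide up:
col 0: [0, 0, 0, 0, 0] -> [0, 0, 0, 0, 0]
col 1: [0, 16, 0, 0, 0] -> [16, 0, 0, 0, 0]
col 2: [0, 0, 64, 0, 2] -> [64, 2, 0, 0, 0]
col 3: [8, 0, 0, 16, 0] -> [8, 16, 0, 0, 0]
col 4: [16, 0, 4, 2, 0] -> [16, 4, 2, 0, 0]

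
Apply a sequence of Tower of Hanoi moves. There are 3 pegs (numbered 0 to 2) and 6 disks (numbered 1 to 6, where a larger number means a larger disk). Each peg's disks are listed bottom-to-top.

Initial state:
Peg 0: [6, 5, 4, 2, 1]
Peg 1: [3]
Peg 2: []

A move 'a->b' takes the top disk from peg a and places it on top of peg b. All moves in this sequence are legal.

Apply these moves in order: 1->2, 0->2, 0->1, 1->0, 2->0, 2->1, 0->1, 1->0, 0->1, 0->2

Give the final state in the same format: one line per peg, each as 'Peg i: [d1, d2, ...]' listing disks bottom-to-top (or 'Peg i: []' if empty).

Answer: Peg 0: [6, 5, 4]
Peg 1: [3, 1]
Peg 2: [2]

Derivation:
After move 1 (1->2):
Peg 0: [6, 5, 4, 2, 1]
Peg 1: []
Peg 2: [3]

After move 2 (0->2):
Peg 0: [6, 5, 4, 2]
Peg 1: []
Peg 2: [3, 1]

After move 3 (0->1):
Peg 0: [6, 5, 4]
Peg 1: [2]
Peg 2: [3, 1]

After move 4 (1->0):
Peg 0: [6, 5, 4, 2]
Peg 1: []
Peg 2: [3, 1]

After move 5 (2->0):
Peg 0: [6, 5, 4, 2, 1]
Peg 1: []
Peg 2: [3]

After move 6 (2->1):
Peg 0: [6, 5, 4, 2, 1]
Peg 1: [3]
Peg 2: []

After move 7 (0->1):
Peg 0: [6, 5, 4, 2]
Peg 1: [3, 1]
Peg 2: []

After move 8 (1->0):
Peg 0: [6, 5, 4, 2, 1]
Peg 1: [3]
Peg 2: []

After move 9 (0->1):
Peg 0: [6, 5, 4, 2]
Peg 1: [3, 1]
Peg 2: []

After move 10 (0->2):
Peg 0: [6, 5, 4]
Peg 1: [3, 1]
Peg 2: [2]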